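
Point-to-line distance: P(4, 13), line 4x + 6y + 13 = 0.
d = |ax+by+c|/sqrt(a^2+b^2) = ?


|4*4 + 6*13 + 13| = |107| = 107
sqrt(16 + 36) = sqrt(52) = 7.2111
d = 107/sqrt(52) = 14.8382

14.8382


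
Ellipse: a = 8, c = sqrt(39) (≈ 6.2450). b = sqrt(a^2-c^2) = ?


b^2 = 8^2 - (sqrt(39))^2 = 64 - 39 = 25
b = sqrt(25) = 5

b = 5


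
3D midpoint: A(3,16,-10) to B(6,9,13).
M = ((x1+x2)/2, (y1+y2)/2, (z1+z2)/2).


Mx = (3+6)/2 = 4.5000
My = (16+9)/2 = 12.5000
Mz = (-10+13)/2 = 1.5000

M = (4.5000, 12.5000, 1.5000)


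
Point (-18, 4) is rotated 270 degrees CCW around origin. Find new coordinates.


cos(270) = 0, sin(270) = -1
x' = -18*0 - 4*(-1) = 4
y' = -18*(-1) + 4*0 = 18

(4, 18)


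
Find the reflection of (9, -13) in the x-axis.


Reflection rule for x-axis: (x, -y)
(9, -13) -> (9, 13)

(9, 13)


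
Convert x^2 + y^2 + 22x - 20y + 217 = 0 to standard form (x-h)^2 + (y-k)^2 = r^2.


h = -D/2 = -22/2 = -11
k = -E/2 = 20/2 = 10
r^2 = h^2 + k^2 - F = 121 + 100 - 217 = 4
r = 2

Center (-11, 10), radius = 2


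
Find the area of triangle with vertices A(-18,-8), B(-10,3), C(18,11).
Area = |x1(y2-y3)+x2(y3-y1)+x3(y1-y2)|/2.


-18*(3-11) = 144
-10*(11+ 8) = -190
18*(-8-3) = -198
sum = -244
Area = |-244|/2 = 122.0000

122.0000 sq units


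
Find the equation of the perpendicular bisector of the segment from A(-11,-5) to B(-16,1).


Midpoint = (-13.5, -2)
Slope of AB = dy/dx = 6/(-5) = -1.2000
Perp slope = -dx/dy = 5/6 = 0.8333
b = My - (perp slope)*Mx = -2 + (-5*(-13.5))/6 = -2 + 11.2500 = 9.2500

y = 0.8333x + 9.2500


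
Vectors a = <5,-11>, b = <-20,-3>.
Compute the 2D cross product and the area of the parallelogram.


cross = 5*(-3) + 11*(-20) = -15 - 220 = -235
Parallelogram area = |-235| = 235

cross = -235, parallelogram area = 235


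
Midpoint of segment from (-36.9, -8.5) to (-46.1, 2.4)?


Mx = (-36.9 - 46.1)/2 = -83.0/2 = -41.5000
My = (-8.5 + 2.4)/2 = -6.1/2 = -3.0500

(-41.5000, -3.0500)


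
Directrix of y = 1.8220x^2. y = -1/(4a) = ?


a = 1.8220
1/(4a) = 0.1372
directrix: y = -0.1372 = -0.1372

y = -0.1372


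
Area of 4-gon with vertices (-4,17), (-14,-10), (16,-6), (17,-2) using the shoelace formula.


sum(xi*y_{i+1}) = -4*(-10) - 14*(-6) + 16*(-2) + 17*17 = 381
sum(yi*x_{i+1}) = 17*(-14) - 10*16 - 6*17 - 2*(-4) = -492
Area = |381 + 492|/2 = 873/2 = 436.5000

436.5000 sq units


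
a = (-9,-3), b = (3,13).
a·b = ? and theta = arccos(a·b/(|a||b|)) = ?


a·b = -9*3 - 3*13 = -27 - 39 = -66
|a| = sqrt(81+9) = 9.4868
|b| = sqrt(9+169) = 13.3417
cos(theta) = -66/(sqrt(90)*sqrt(178)) = -66/sqrt(16020) = -0.521450
theta = arccos(-66/sqrt(16020)) = 121.4296 degrees

a·b = -66, theta = 121.4296 deg


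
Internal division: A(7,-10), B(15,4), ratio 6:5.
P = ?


Px = (6*15 + 5*7)/11 = 125/11 = 11.3636
Py = (6*4 + 5*(-10))/11 = -26/11 = -2.3636

P = (11.3636, -2.3636)


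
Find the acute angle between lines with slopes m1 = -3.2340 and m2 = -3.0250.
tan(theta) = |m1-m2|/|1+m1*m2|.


m1-m2 = -0.209
1+m1*m2 = 10.78285
tan(theta) = |-0.209/10.78285| = 0.019383
theta = arctan(|-0.209/10.78285|) = 1.1104 degrees (acute angle)

1.1104 degrees


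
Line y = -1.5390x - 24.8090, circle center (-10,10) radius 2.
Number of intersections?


Substitute y = -1.5390x - 24.8090: (x+ 10)^2 + (-1.5390x- 24.8090-10)^2 = 4
Expand to Ax^2 + Bx + C = 0, where b-k = -34.809
A = 1+m^2 = 3.368521
B = 2(m(b-k) - h) = 2(-1.5390*(-34.809) + 10) = 127.142102
C = h^2 + (b-k)^2 - r^2 = 100 + 1211.666481 - 4 = 1307.666481
disc = B^2-4AC = 16165.1141 - 17619.6080 = -1454.4939
disc < 0

0 intersection points


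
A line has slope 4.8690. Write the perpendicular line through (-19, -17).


Perpendicular slope = -1/m1 = -1/4.8690 = -0.2054
b2 = y0 - m2*x0 = -17 - 19/4.8690 = -17 - 3.9022 = -20.9022

y = -0.2054x - 20.9022


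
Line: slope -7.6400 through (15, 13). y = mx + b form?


y - 13 = -7.6400(x - 15)
y = -7.6400x + 13 + 7.6400*15
y = -7.6400x + 127.6000

y = -7.6400x + 127.6000


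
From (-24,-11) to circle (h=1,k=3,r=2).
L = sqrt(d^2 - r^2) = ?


d = sqrt((-24-1)^2 + (-11-3)^2) = sqrt(625+196) = 28.6531
L = sqrt(821.0000 - 4) = sqrt(817.0000) = 28.5832

28.5832


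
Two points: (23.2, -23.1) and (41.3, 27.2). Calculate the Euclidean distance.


dx = 41.3 - 23.2 = 18.1
dy = 27.2 + 23.1 = 50.3
d = sqrt(327.61 + 2530.09) = sqrt(2857.7) = 53.4575

53.4575


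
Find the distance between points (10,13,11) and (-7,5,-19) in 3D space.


dx=-17, dy=-8, dz=-30
d = sqrt(289+64+900) = sqrt(1253) = 35.3977

35.3977


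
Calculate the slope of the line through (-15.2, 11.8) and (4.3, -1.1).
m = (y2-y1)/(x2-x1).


dy = -1.1 - 11.8 = -12.9
dx = 4.3 + 15.2 = 19.5
m = -12.9/19.5 = -0.6615

m = -0.6615


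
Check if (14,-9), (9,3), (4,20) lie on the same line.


14*(3-20) + 9*(20+ 9) + 4*(-9-3)
= -238 + 261 - 48 = -25

No, not collinear (determinant = -25)


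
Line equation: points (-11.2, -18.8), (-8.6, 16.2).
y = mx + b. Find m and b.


m = (35.0)/(2.6) = 13.4615
b = y1 - m*x1 = -18.8 - (35.0*(-11.2))/(2.6) = -18.8 + 150.7692 = 131.9692

y = 13.4615x + 131.9692


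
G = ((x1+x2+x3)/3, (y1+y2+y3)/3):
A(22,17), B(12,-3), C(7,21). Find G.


Gx = (22+12+7)/3 = 41/3 = 13.6667
Gy = (17- 3+21)/3 = 35/3 = 11.6667

G = (13.6667, 11.6667)


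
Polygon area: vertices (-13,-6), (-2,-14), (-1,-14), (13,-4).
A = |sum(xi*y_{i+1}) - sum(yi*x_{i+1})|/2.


sum(xi*y_{i+1}) = -13*(-14) - 2*(-14) - 1*(-4) + 13*(-6) = 136
sum(yi*x_{i+1}) = -6*(-2) - 14*(-1) - 14*13 - 4*(-13) = -104
Area = |136 + 104|/2 = 240/2 = 120.0000

120.0000 sq units


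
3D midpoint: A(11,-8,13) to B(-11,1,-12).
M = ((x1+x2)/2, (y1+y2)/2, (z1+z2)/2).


Mx = (11- 11)/2 = 0
My = (-8+1)/2 = -3.5000
Mz = (13- 12)/2 = 0.5000

M = (0, -3.5000, 0.5000)


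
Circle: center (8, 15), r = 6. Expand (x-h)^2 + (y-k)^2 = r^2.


(x-8)^2 + (y-15)^2 = 6^2
D = -2h = -16, E = -2k = -30
F = h^2+k^2-r^2 = 64+225-36 = 253

x^2 + y^2 - 16x - 30y + 253 = 0


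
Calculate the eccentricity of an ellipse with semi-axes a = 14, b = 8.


c = sqrt(196-64) = sqrt(132) = 11.4891
e = c/a = sqrt(132)/14 = 0.8207

e = 0.8207


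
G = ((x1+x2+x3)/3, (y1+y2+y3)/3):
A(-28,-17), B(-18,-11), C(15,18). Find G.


Gx = (-28- 18+15)/3 = -31/3 = -10.3333
Gy = (-17- 11+18)/3 = -10/3 = -3.3333

G = (-10.3333, -3.3333)


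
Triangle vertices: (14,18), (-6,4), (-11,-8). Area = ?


14*(4+ 8) = 168
-6*(-8-18) = 156
-11*(18-4) = -154
sum = 170
Area = |170|/2 = 85.0000

85.0000 sq units


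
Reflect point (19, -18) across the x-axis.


Reflection rule for x-axis: (x, -y)
(19, -18) -> (19, 18)

(19, 18)


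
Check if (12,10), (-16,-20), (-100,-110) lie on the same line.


12*(-20+ 110) - 16*(-110-10) - 100*(10+ 20)
= 1080 + 1920 - 3000 = 0

Yes, collinear (determinant = 0)


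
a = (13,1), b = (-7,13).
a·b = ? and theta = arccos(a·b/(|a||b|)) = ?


a·b = 13*(-7) + 1*13 = -91 + 13 = -78
|a| = sqrt(169+1) = 13.0384
|b| = sqrt(49+169) = 14.7648
cos(theta) = -78/(sqrt(170)*sqrt(218)) = -78/sqrt(37060) = -0.405174
theta = arccos(-78/sqrt(37060)) = 113.9021 degrees

a·b = -78, theta = 113.9021 deg


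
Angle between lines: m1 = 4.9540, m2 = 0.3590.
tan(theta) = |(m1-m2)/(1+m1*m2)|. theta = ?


m1-m2 = 4.595
1+m1*m2 = 2.778486
tan(theta) = |4.595/2.778486| = 1.653778
theta = arctan(|4.595/2.778486|) = 58.8397 degrees (acute angle)

58.8397 degrees


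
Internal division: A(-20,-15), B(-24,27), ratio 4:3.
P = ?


Px = (4*(-24) + 3*(-20))/7 = -156/7 = -22.2857
Py = (4*27 + 3*(-15))/7 = 63/7 = 9.0000

P = (-22.2857, 9.0000)


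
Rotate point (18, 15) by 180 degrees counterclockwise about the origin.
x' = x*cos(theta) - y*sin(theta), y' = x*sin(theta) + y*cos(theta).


cos(180) = -1, sin(180) = 0
x' = 18*(-1) - 15*0 = -18
y' = 18*0 + 15*(-1) = -15

(-18, -15)


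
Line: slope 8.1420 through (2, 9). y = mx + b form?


y - 9 = 8.1420(x - 2)
y = 8.1420x + 9 - 8.1420*2
y = 8.1420x - 7.2840

y = 8.1420x - 7.2840


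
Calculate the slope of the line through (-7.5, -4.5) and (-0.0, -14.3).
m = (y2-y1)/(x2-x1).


dy = -14.3 + 4.5 = -9.8
dx = -0.0 + 7.5 = 7.5
m = -9.8/7.5 = -1.3067

m = -1.3067


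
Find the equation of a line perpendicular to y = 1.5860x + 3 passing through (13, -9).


Perpendicular slope = -1/m1 = -1/1.5860 = -0.6305
b2 = y0 - m2*x0 = -9 + 13/1.5860 = -9 + 8.1967 = -0.8033

y = -0.6305x - 0.8033


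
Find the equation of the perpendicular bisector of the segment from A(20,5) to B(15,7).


Midpoint = (17.5, 6)
Slope of AB = dy/dx = 2/(-5) = -0.4000
Perp slope = -dx/dy = 5/2 = 2.5000
b = My - (perp slope)*Mx = 6 + (-5*17.5)/2 = 6 - 43.7500 = -37.7500

y = 2.5000x - 37.7500


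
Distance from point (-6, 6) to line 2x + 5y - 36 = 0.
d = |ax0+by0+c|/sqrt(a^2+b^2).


|2*(-6) + 5*6 - 36| = |-18| = 18
sqrt(4 + 25) = sqrt(29) = 5.3852
d = 18/sqrt(29) = 3.3425

3.3425


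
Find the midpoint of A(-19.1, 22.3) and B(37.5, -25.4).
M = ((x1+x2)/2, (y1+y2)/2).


Mx = (-19.1 + 37.5)/2 = 18.4/2 = 9.2000
My = (22.3 - 25.4)/2 = -3.1/2 = -1.5500

(9.2000, -1.5500)


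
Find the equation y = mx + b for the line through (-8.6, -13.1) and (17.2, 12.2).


m = (25.3)/(25.8) = 0.9806
b = y1 - m*x1 = -13.1 - (25.3*(-8.6))/(25.8) = -13.1 + 8.4333 = -4.6667

y = 0.9806x - 4.6667


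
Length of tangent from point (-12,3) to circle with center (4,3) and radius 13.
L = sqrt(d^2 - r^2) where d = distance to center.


d = sqrt((-12-4)^2 + (3-3)^2) = sqrt(256+0) = 16.0000
L = sqrt(256.0000 - 169) = sqrt(87.0000) = 9.3274

9.3274


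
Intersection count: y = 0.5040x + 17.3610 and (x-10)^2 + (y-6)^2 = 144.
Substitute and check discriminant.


Substitute y = 0.5040x + 17.3610: (x-10)^2 + (0.5040x+17.3610-6)^2 = 144
Expand to Ax^2 + Bx + C = 0, where b-k = 11.361
A = 1+m^2 = 1.254016
B = 2(m(b-k) - h) = 2(0.5040*11.361 - 10) = -8.548112
C = h^2 + (b-k)^2 - r^2 = 100 + 129.072321 - 144 = 85.072321
disc = B^2-4AC = 73.0702 - 426.7282 = -353.6580
disc < 0

0 intersection points


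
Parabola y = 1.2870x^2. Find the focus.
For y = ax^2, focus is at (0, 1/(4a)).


a = 1.2870
4a = 5.1480
focus = (0, 1/5.1480) = (0, 0.1943)

Focus = (0, 0.1943)


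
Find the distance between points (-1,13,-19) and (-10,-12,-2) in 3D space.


dx=-9, dy=-25, dz=17
d = sqrt(81+625+289) = sqrt(995) = 31.5436

31.5436


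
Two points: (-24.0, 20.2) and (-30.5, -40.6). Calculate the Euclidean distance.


dx = -30.5 + 24.0 = -6.5
dy = -40.6 - 20.2 = -60.8
d = sqrt(42.25 + 3696.64) = sqrt(3738.89) = 61.1465

61.1465


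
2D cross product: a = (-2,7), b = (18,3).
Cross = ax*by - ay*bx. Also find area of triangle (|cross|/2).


cross = -2*3 - 7*18 = -6 - 126 = -132
Triangle area = |-132|/2 = 132/2 = 66.0000

cross = -132, triangle area = 66.0000


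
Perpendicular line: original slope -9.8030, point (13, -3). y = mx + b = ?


Perpendicular slope = -1/m1 = -1/(-9.8030) = 0.1020
b2 = y0 - m2*x0 = -3 + 13/(-9.8030) = -3 - 1.3261 = -4.3261

y = 0.1020x - 4.3261


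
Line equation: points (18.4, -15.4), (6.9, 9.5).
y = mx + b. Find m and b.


m = (24.9)/(-11.5) = -2.1652
b = y1 - m*x1 = -15.4 - (24.9*18.4)/(-11.5) = -15.4 + 39.8400 = 24.4400

y = -2.1652x + 24.4400


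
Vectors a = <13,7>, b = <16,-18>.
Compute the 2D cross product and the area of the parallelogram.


cross = 13*(-18) - 7*16 = -234 - 112 = -346
Parallelogram area = |-346| = 346

cross = -346, parallelogram area = 346


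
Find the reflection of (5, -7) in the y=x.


Reflection rule for y=x: (y, x)
(5, -7) -> (-7, 5)

(-7, 5)


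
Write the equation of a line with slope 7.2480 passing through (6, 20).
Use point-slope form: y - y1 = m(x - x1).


y - 20 = 7.2480(x - 6)
y = 7.2480x + 20 - 7.2480*6
y = 7.2480x - 23.4880

y = 7.2480x - 23.4880


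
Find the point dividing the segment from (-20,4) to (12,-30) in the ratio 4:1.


Px = (4*12 + 1*(-20))/5 = 28/5 = 5.6000
Py = (4*(-30) + 1*4)/5 = -116/5 = -23.2000

P = (5.6000, -23.2000)


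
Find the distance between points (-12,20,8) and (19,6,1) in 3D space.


dx=31, dy=-14, dz=-7
d = sqrt(961+196+49) = sqrt(1206) = 34.7275

34.7275


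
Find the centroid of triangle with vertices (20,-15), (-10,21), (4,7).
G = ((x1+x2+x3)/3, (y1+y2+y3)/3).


Gx = (20- 10+4)/3 = 14/3 = 4.6667
Gy = (-15+21+7)/3 = 13/3 = 4.3333

G = (4.6667, 4.3333)


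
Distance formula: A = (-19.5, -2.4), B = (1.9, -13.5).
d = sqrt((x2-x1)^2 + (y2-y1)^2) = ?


dx = 1.9 + 19.5 = 21.4
dy = -13.5 + 2.4 = -11.1
d = sqrt(457.96 + 123.21) = sqrt(581.17) = 24.1075

24.1075


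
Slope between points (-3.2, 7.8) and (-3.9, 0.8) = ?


dy = 0.8 - 7.8 = -7.0
dx = -3.9 + 3.2 = -0.7
m = -7.0/(-0.7) = 10.0000

m = 10.0000


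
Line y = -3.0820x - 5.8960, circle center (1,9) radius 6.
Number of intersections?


Substitute y = -3.0820x - 5.8960: (x-1)^2 + (-3.0820x- 5.8960-9)^2 = 36
Expand to Ax^2 + Bx + C = 0, where b-k = -14.896
A = 1+m^2 = 10.498724
B = 2(m(b-k) - h) = 2(-3.0820*(-14.896) - 1) = 89.818944
C = h^2 + (b-k)^2 - r^2 = 1 + 221.890816 - 36 = 186.890816
disc = B^2-4AC = 8067.4427 - 7848.4604 = 218.9823
disc > 0

2 intersection points


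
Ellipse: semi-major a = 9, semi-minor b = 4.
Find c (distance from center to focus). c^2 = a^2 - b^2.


c^2 = 9^2 - 4^2 = 81 - 16 = 65
c = sqrt(65) = 8.0623

c = 8.0623


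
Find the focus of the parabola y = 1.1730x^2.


a = 1.1730
4a = 4.6920
focus = (0, 1/4.6920) = (0, 0.2131)

Focus = (0, 0.2131)


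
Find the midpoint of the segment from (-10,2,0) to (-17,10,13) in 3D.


Mx = (-10- 17)/2 = -13.5000
My = (2+10)/2 = 6.0000
Mz = (0+13)/2 = 6.5000

M = (-13.5000, 6.0000, 6.5000)


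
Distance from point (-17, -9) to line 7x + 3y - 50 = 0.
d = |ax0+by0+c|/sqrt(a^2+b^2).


|7*(-17) + 3*(-9) - 50| = |-196| = 196
sqrt(49 + 9) = sqrt(58) = 7.6158
d = 196/sqrt(58) = 25.7361

25.7361


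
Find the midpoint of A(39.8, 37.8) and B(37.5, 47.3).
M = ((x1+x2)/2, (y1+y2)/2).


Mx = (39.8 + 37.5)/2 = 77.3/2 = 38.6500
My = (37.8 + 47.3)/2 = 85.1/2 = 42.5500

(38.6500, 42.5500)


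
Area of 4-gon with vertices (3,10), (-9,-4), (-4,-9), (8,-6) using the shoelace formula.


sum(xi*y_{i+1}) = 3*(-4) - 9*(-9) - 4*(-6) + 8*10 = 173
sum(yi*x_{i+1}) = 10*(-9) - 4*(-4) - 9*8 - 6*3 = -164
Area = |173 + 164|/2 = 337/2 = 168.5000

168.5000 sq units


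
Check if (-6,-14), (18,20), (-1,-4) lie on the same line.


-6*(20+ 4) + 18*(-4+ 14) - 1*(-14-20)
= -144 + 180 + 34 = 70

No, not collinear (determinant = 70)


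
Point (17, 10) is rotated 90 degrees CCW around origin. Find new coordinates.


cos(90) = 0, sin(90) = 1
x' = 17*0 - 10*1 = -10
y' = 17*1 + 10*0 = 17

(-10, 17)


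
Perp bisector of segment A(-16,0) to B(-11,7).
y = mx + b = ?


Midpoint = (-13.5, 3.5)
Slope of AB = dy/dx = 7/5 = 1.4000
Perp slope = -dx/dy = -5/7 = -0.7143
b = My - (perp slope)*Mx = 3.5 + (5*(-13.5))/7 = 3.5 - 9.6429 = -6.1429

y = -0.7143x - 6.1429


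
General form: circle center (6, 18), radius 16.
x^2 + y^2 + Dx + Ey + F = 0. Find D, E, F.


(x-6)^2 + (y-18)^2 = 16^2
D = -2h = -12, E = -2k = -36
F = h^2+k^2-r^2 = 36+324-256 = 104

D = -12, E = -36, F = 104


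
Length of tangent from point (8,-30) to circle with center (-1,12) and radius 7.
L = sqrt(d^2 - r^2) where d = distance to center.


d = sqrt((8+ 1)^2 + (-30-12)^2) = sqrt(81+1764) = 42.9535
L = sqrt(1845.0000 - 49) = sqrt(1796.0000) = 42.3792

42.3792


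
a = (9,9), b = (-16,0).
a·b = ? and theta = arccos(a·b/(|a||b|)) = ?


a·b = 9*(-16) + 9*0 = -144 + 0 = -144
|a| = sqrt(81+81) = 12.7279
|b| = sqrt(256+0) = 16.0000
cos(theta) = -144/(sqrt(162)*sqrt(256)) = -144/sqrt(41472) = -0.707107
theta = arccos(-144/sqrt(41472)) = 135.0000 degrees

a·b = -144, theta = 135.0000 deg


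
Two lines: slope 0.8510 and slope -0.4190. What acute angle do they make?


m1-m2 = 1.27
1+m1*m2 = 0.643431
tan(theta) = |1.27/0.643431| = 1.973794
theta = arctan(|1.27/0.643431|) = 63.1315 degrees (acute angle)

63.1315 degrees


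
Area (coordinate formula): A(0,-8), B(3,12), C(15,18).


0*(12-18) = 0
3*(18+ 8) = 78
15*(-8-12) = -300
sum = -222
Area = |-222|/2 = 111.0000

111.0000 sq units


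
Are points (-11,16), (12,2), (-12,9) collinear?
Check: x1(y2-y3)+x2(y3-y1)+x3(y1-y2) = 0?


-11*(2-9) + 12*(9-16) - 12*(16-2)
= 77 - 84 - 168 = -175

No, not collinear (determinant = -175)


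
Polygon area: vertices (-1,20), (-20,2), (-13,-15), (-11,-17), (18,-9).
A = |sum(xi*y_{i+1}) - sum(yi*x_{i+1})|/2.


sum(xi*y_{i+1}) = -1*2 - 20*(-15) - 13*(-17) - 11*(-9) + 18*20 = 978
sum(yi*x_{i+1}) = 20*(-20) + 2*(-13) - 15*(-11) - 17*18 - 9*(-1) = -558
Area = |978 + 558|/2 = 1536/2 = 768.0000

768.0000 sq units


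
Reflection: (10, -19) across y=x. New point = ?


Reflection rule for y=x: (y, x)
(10, -19) -> (-19, 10)

(-19, 10)


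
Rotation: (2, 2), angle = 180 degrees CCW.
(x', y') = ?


cos(180) = -1, sin(180) = 0
x' = 2*(-1) - 2*0 = -2
y' = 2*0 + 2*(-1) = -2

(-2, -2)


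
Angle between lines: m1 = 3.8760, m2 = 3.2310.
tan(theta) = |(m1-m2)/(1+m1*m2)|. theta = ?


m1-m2 = 0.645
1+m1*m2 = 13.523356
tan(theta) = |0.645/13.523356| = 0.047695
theta = arctan(|0.645/13.523356|) = 2.7307 degrees (acute angle)

2.7307 degrees


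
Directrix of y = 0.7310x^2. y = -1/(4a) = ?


a = 0.7310
1/(4a) = 0.3420
directrix: y = -0.3420 = -0.3420

y = -0.3420


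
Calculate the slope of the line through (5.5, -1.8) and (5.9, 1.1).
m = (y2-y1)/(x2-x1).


dy = 1.1 + 1.8 = 2.9
dx = 5.9 - 5.5 = 0.4
m = 2.9/0.4 = 7.2500

m = 7.2500


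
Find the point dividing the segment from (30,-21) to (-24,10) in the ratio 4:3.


Px = (4*(-24) + 3*30)/7 = -6/7 = -0.8571
Py = (4*10 + 3*(-21))/7 = -23/7 = -3.2857

P = (-0.8571, -3.2857)


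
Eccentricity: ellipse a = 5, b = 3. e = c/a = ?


c = sqrt(25-9) = sqrt(16) = 4.0000
e = c/a = 4/5 = 0.8000

e = 0.8000


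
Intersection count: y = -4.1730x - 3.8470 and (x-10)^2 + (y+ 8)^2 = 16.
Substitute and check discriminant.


Substitute y = -4.1730x - 3.8470: (x-10)^2 + (-4.1730x- 3.8470+ 8)^2 = 16
Expand to Ax^2 + Bx + C = 0, where b-k = 4.153
A = 1+m^2 = 18.413929
B = 2(m(b-k) - h) = 2(-4.1730*4.153 - 10) = -54.660938
C = h^2 + (b-k)^2 - r^2 = 100 + 17.247409 - 16 = 101.247409
disc = B^2-4AC = 2987.8181 - 7457.4504 = -4469.6323
disc < 0

0 intersection points


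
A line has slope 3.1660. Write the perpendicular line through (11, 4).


Perpendicular slope = -1/m1 = -1/3.1660 = -0.3159
b2 = y0 - m2*x0 = 4 + 11/3.1660 = 4 + 3.4744 = 7.4744

y = -0.3159x + 7.4744


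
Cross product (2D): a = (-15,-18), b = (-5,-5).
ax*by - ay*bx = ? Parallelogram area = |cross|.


cross = -15*(-5) + 18*(-5) = 75 - 90 = -15
Parallelogram area = |-15| = 15

cross = -15, parallelogram area = 15


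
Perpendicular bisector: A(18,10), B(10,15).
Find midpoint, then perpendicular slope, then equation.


Midpoint = (14, 12.5)
Slope of AB = dy/dx = 5/(-8) = -0.6250
Perp slope = -dx/dy = 8/5 = 1.6000
b = My - (perp slope)*Mx = 12.5 + (-8*14)/5 = 12.5 - 22.4000 = -9.9000

y = 1.6000x - 9.9000


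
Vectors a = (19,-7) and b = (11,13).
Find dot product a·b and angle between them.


a·b = 19*11 - 7*13 = 209 - 91 = 118
|a| = sqrt(361+49) = 20.2485
|b| = sqrt(121+169) = 17.0294
cos(theta) = 118/(sqrt(410)*sqrt(290)) = 118/sqrt(118900) = 0.342209
theta = arccos(118/sqrt(118900)) = 69.9885 degrees

a·b = 118, theta = 69.9885 deg


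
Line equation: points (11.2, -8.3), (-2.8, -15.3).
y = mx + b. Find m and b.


m = (-7.0)/(-14.0) = 0.5000
b = y1 - m*x1 = -8.3 - (-7.0*11.2)/(-14.0) = -8.3 - 5.6000 = -13.9000

y = 0.5000x - 13.9000


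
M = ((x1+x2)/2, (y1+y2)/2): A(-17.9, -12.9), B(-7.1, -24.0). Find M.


Mx = (-17.9 - 7.1)/2 = -25.0/2 = -12.5000
My = (-12.9 - 24.0)/2 = -36.9/2 = -18.4500

(-12.5000, -18.4500)


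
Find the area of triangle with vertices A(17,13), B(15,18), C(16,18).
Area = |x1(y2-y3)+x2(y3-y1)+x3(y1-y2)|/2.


17*(18-18) = 0
15*(18-13) = 75
16*(13-18) = -80
sum = -5
Area = |-5|/2 = 2.5000

2.5000 sq units


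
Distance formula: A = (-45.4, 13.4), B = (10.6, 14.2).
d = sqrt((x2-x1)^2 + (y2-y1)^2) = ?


dx = 10.6 + 45.4 = 56.0
dy = 14.2 - 13.4 = 0.8
d = sqrt(3136.0 + 0.64) = sqrt(3136.64) = 56.0057

56.0057


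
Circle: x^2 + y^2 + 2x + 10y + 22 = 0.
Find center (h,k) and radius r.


h = -D/2 = -2/2 = -1
k = -E/2 = -10/2 = -5
r^2 = h^2 + k^2 - F = 1 + 25 - 22 = 4
r = 2

Center (-1, -5), radius = 2


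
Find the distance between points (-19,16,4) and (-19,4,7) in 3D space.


dx=0, dy=-12, dz=3
d = sqrt(0+144+9) = sqrt(153) = 12.3693

12.3693


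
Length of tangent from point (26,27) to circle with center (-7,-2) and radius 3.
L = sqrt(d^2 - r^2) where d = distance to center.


d = sqrt((26+ 7)^2 + (27+ 2)^2) = sqrt(1089+841) = 43.9318
L = sqrt(1930.0000 - 9) = sqrt(1921.0000) = 43.8292

43.8292


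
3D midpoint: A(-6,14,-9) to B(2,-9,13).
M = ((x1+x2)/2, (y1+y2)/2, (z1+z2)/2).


Mx = (-6+2)/2 = -2.0000
My = (14- 9)/2 = 2.5000
Mz = (-9+13)/2 = 2.0000

M = (-2.0000, 2.5000, 2.0000)


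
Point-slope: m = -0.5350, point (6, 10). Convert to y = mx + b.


y - 10 = -0.5350(x - 6)
y = -0.5350x + 10 + 0.5350*6
y = -0.5350x + 13.2100

y = -0.5350x + 13.2100


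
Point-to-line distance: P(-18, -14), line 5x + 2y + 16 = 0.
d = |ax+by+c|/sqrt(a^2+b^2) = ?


|5*(-18) + 2*(-14) + 16| = |-102| = 102
sqrt(25 + 4) = sqrt(29) = 5.3852
d = 102/sqrt(29) = 18.9409

18.9409


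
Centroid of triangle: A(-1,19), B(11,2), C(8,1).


Gx = (-1+11+8)/3 = 18/3 = 6.0000
Gy = (19+2+1)/3 = 22/3 = 7.3333

G = (6.0000, 7.3333)


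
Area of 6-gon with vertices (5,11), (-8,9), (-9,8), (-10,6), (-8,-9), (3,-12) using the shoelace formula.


sum(xi*y_{i+1}) = 5*9 - 8*8 - 9*6 - 10*(-9) - 8*(-12) + 3*11 = 146
sum(yi*x_{i+1}) = 11*(-8) + 9*(-9) + 8*(-10) + 6*(-8) - 9*3 - 12*5 = -384
Area = |146 + 384|/2 = 530/2 = 265.0000

265.0000 sq units


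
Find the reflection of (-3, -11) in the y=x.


Reflection rule for y=x: (y, x)
(-3, -11) -> (-11, -3)

(-11, -3)


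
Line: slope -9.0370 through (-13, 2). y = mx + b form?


y - 2 = -9.0370(x + 13)
y = -9.0370x + 2 + 9.0370*(-13)
y = -9.0370x - 115.4810

y = -9.0370x - 115.4810


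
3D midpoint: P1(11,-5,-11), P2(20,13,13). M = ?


Mx = (11+20)/2 = 15.5000
My = (-5+13)/2 = 4.0000
Mz = (-11+13)/2 = 1.0000

M = (15.5000, 4.0000, 1.0000)


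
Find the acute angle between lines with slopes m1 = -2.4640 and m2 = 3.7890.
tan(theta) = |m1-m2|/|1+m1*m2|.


m1-m2 = -6.253
1+m1*m2 = -8.336096
tan(theta) = |-6.253/(-8.336096)| = 0.750111
theta = arctan(|-6.253/(-8.336096)|) = 36.8740 degrees (acute angle)

36.8740 degrees


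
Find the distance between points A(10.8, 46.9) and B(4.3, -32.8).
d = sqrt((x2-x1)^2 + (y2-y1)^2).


dx = 4.3 - 10.8 = -6.5
dy = -32.8 - 46.9 = -79.7
d = sqrt(42.25 + 6352.09) = sqrt(6394.34) = 79.9646

79.9646


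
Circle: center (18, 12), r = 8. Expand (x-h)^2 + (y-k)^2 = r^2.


(x-18)^2 + (y-12)^2 = 8^2
D = -2h = -36, E = -2k = -24
F = h^2+k^2-r^2 = 324+144-64 = 404

x^2 + y^2 - 36x - 24y + 404 = 0


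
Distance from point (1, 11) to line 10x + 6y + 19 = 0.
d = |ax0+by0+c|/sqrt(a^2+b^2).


|10*1 + 6*11 + 19| = |95| = 95
sqrt(100 + 36) = sqrt(136) = 11.6619
d = 95/sqrt(136) = 8.1462

8.1462


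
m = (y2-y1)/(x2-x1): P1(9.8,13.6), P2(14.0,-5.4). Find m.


dy = -5.4 - 13.6 = -19.0
dx = 14.0 - 9.8 = 4.2
m = -19.0/4.2 = -4.5238

m = -4.5238


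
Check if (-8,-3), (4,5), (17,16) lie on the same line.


-8*(5-16) + 4*(16+ 3) + 17*(-3-5)
= 88 + 76 - 136 = 28

No, not collinear (determinant = 28)


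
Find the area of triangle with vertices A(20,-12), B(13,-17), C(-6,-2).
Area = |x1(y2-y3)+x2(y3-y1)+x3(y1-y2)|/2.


20*(-17+ 2) = -300
13*(-2+ 12) = 130
-6*(-12+ 17) = -30
sum = -200
Area = |-200|/2 = 100.0000

100.0000 sq units


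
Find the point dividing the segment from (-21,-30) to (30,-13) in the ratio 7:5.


Px = (7*30 + 5*(-21))/12 = 105/12 = 8.7500
Py = (7*(-13) + 5*(-30))/12 = -241/12 = -20.0833

P = (8.7500, -20.0833)


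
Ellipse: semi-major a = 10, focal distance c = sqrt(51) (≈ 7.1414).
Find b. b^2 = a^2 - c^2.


b^2 = 10^2 - (sqrt(51))^2 = 100 - 51 = 49
b = sqrt(49) = 7

b = 7


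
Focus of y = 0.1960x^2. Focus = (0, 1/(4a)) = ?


a = 0.1960
4a = 0.7840
focus = (0, 1/0.7840) = (0, 1.2755)

Focus = (0, 1.2755)


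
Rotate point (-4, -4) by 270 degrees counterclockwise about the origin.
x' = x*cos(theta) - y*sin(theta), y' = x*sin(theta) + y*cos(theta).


cos(270) = 0, sin(270) = -1
x' = -4*0 + 4*(-1) = -4
y' = -4*(-1) - 4*0 = 4

(-4, 4)


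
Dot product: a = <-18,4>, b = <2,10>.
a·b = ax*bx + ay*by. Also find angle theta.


a·b = -18*2 + 4*10 = -36 + 40 = 4
|a| = sqrt(324+16) = 18.4391
|b| = sqrt(4+100) = 10.1980
cos(theta) = 4/(sqrt(340)*sqrt(104)) = 4/sqrt(35360) = 0.021272
theta = arccos(4/sqrt(35360)) = 88.7811 degrees

a·b = 4, theta = 88.7811 deg


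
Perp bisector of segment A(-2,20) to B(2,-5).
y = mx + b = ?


Midpoint = (0, 7.5)
Slope of AB = dy/dx = -25/4 = -6.2500
Perp slope = -dx/dy = 4/25 = 0.1600
b = My - (perp slope)*Mx = 7.5 + (4*0)/(-25) = 7.5 + 0 = 7.5000

y = 0.1600x + 7.5000


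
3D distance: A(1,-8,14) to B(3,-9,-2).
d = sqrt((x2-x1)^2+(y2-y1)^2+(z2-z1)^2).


dx=2, dy=-1, dz=-16
d = sqrt(4+1+256) = sqrt(261) = 16.1555

16.1555


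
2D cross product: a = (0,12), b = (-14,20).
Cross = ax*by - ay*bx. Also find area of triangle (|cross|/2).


cross = 0*20 - 12*(-14) = 0 + 168 = 168
Triangle area = |168|/2 = 168/2 = 84.0000

cross = 168, triangle area = 84.0000


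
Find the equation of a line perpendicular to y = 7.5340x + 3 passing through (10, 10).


Perpendicular slope = -1/m1 = -1/7.5340 = -0.1327
b2 = y0 - m2*x0 = 10 + 10/7.5340 = 10 + 1.3273 = 11.3273

y = -0.1327x + 11.3273


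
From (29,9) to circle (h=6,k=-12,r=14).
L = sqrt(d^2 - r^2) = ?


d = sqrt((29-6)^2 + (9+ 12)^2) = sqrt(529+441) = 31.1448
L = sqrt(970.0000 - 196) = sqrt(774.0000) = 27.8209

27.8209


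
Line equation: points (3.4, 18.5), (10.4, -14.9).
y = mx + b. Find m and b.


m = (-33.4)/(7.0) = -4.7714
b = y1 - m*x1 = 18.5 - (-33.4*3.4)/(7.0) = 18.5 + 16.2229 = 34.7229

y = -4.7714x + 34.7229


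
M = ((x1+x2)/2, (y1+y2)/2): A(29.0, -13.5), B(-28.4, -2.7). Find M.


Mx = (29.0 - 28.4)/2 = 0.6/2 = 0.3000
My = (-13.5 - 2.7)/2 = -16.2/2 = -8.1000

(0.3000, -8.1000)


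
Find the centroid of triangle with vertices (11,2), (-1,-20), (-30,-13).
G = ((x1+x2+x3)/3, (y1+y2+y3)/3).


Gx = (11- 1- 30)/3 = -20/3 = -6.6667
Gy = (2- 20- 13)/3 = -31/3 = -10.3333

G = (-6.6667, -10.3333)


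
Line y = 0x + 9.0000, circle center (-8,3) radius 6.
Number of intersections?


Substitute y = 0x + 9.0000: (x+ 8)^2 + (0x+9.0000-3)^2 = 36
Expand to Ax^2 + Bx + C = 0, where b-k = 6
A = 1+m^2 = 1
B = 2(m(b-k) - h) = 2(0*6 + 8) = 16
C = h^2 + (b-k)^2 - r^2 = 64 + 36 - 36 = 64
disc = B^2-4AC = 256.0000 - 256.0000 = 0
disc = 0

1 intersection point (tangent)


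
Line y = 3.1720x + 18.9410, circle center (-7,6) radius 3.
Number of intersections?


Substitute y = 3.1720x + 18.9410: (x+ 7)^2 + (3.1720x+18.9410-6)^2 = 9
Expand to Ax^2 + Bx + C = 0, where b-k = 12.941
A = 1+m^2 = 11.061584
B = 2(m(b-k) - h) = 2(3.1720*12.941 + 7) = 96.097704
C = h^2 + (b-k)^2 - r^2 = 49 + 167.469481 - 9 = 207.469481
disc = B^2-4AC = 9234.7687 - 9179.7644 = 55.0043
disc > 0

2 intersection points


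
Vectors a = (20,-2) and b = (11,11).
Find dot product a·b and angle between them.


a·b = 20*11 - 2*11 = 220 - 22 = 198
|a| = sqrt(400+4) = 20.0998
|b| = sqrt(121+121) = 15.5563
cos(theta) = 198/(sqrt(404)*sqrt(242)) = 198/sqrt(97768) = 0.633238
theta = arccos(198/sqrt(97768)) = 50.7106 degrees

a·b = 198, theta = 50.7106 deg


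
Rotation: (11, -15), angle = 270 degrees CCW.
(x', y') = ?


cos(270) = 0, sin(270) = -1
x' = 11*0 + 15*(-1) = -15
y' = 11*(-1) - 15*0 = -11

(-15, -11)


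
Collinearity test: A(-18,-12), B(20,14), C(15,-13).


-18*(14+ 13) + 20*(-13+ 12) + 15*(-12-14)
= -486 - 20 - 390 = -896

No, not collinear (determinant = -896)


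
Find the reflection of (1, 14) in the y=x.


Reflection rule for y=x: (y, x)
(1, 14) -> (14, 1)

(14, 1)


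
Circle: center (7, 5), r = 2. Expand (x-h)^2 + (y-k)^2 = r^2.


(x-7)^2 + (y-5)^2 = 2^2
D = -2h = -14, E = -2k = -10
F = h^2+k^2-r^2 = 49+25-4 = 70

x^2 + y^2 - 14x - 10y + 70 = 0


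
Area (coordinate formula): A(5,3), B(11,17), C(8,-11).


5*(17+ 11) = 140
11*(-11-3) = -154
8*(3-17) = -112
sum = -126
Area = |-126|/2 = 63.0000

63.0000 sq units


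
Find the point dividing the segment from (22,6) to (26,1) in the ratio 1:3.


Px = (1*26 + 3*22)/4 = 92/4 = 23.0000
Py = (1*1 + 3*6)/4 = 19/4 = 4.7500

P = (23.0000, 4.7500)


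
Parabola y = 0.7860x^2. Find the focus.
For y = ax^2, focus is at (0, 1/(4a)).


a = 0.7860
4a = 3.1440
focus = (0, 1/3.1440) = (0, 0.3181)

Focus = (0, 0.3181)


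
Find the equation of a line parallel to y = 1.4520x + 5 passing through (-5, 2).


Parallel lines have equal slopes.
m2 = 1.4520
b2 = 2 - 1.4520*(-5) = 9.2600

y = 1.4520x + 9.2600


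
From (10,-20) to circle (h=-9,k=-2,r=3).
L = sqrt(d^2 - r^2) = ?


d = sqrt((10+ 9)^2 + (-20+ 2)^2) = sqrt(361+324) = 26.1725
L = sqrt(685.0000 - 9) = sqrt(676.0000) = 26.0000

26.0000


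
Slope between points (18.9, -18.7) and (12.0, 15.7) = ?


dy = 15.7 + 18.7 = 34.4
dx = 12.0 - 18.9 = -6.9
m = 34.4/(-6.9) = -4.9855

m = -4.9855


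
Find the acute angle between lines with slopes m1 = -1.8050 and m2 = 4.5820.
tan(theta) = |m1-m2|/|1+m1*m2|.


m1-m2 = -6.387
1+m1*m2 = -7.27051
tan(theta) = |-6.387/(-7.27051)| = 0.878480
theta = arctan(|-6.387/(-7.27051)|) = 41.2987 degrees (acute angle)

41.2987 degrees


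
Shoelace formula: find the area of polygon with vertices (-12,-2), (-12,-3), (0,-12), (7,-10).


sum(xi*y_{i+1}) = -12*(-3) - 12*(-12) + 0*(-10) + 7*(-2) = 166
sum(yi*x_{i+1}) = -2*(-12) - 3*0 - 12*7 - 10*(-12) = 60
Area = |166 - 60|/2 = 106/2 = 53.0000

53.0000 sq units


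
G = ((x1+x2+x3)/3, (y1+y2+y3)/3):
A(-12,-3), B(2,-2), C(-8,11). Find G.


Gx = (-12+2- 8)/3 = -18/3 = -6.0000
Gy = (-3- 2+11)/3 = 6/3 = 2.0000

G = (-6.0000, 2.0000)


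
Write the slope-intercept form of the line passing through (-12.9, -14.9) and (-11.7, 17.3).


m = (32.2)/(1.2) = 26.8333
b = y1 - m*x1 = -14.9 - (32.2*(-12.9))/(1.2) = -14.9 + 346.1500 = 331.2500

y = 26.8333x + 331.2500


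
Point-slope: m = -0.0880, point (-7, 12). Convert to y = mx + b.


y - 12 = -0.0880(x + 7)
y = -0.0880x + 12 + 0.0880*(-7)
y = -0.0880x + 11.3840

y = -0.0880x + 11.3840


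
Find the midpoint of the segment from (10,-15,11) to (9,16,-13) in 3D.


Mx = (10+9)/2 = 9.5000
My = (-15+16)/2 = 0.5000
Mz = (11- 13)/2 = -1.0000

M = (9.5000, 0.5000, -1.0000)


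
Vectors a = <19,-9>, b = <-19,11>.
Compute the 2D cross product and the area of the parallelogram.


cross = 19*11 + 9*(-19) = 209 - 171 = 38
Parallelogram area = |38| = 38

cross = 38, parallelogram area = 38


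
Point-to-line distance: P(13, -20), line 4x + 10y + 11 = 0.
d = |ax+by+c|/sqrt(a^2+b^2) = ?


|4*13 + 10*(-20) + 11| = |-137| = 137
sqrt(16 + 100) = sqrt(116) = 10.7703
d = 137/sqrt(116) = 12.7201

12.7201


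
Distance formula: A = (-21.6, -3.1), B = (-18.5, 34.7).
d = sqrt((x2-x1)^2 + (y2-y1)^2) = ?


dx = -18.5 + 21.6 = 3.1
dy = 34.7 + 3.1 = 37.8
d = sqrt(9.61 + 1428.84) = sqrt(1438.45) = 37.9269

37.9269


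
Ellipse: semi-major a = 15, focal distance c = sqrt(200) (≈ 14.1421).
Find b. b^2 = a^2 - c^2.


b^2 = 15^2 - (sqrt(200))^2 = 225 - 200 = 25
b = sqrt(25) = 5

b = 5


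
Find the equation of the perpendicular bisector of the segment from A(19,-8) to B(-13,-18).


Midpoint = (3, -13)
Slope of AB = dy/dx = -10/(-32) = 0.3125
Perp slope = -dx/dy = -32/10 = -3.2000
b = My - (perp slope)*Mx = -13 + (-32*3)/(-10) = -13 + 9.6000 = -3.4000

y = -3.2000x - 3.4000


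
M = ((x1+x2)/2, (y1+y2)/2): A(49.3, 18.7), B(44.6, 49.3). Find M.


Mx = (49.3 + 44.6)/2 = 93.9/2 = 46.9500
My = (18.7 + 49.3)/2 = 68.0/2 = 34.0000

(46.9500, 34.0000)


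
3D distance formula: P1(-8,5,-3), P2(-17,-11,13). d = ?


dx=-9, dy=-16, dz=16
d = sqrt(81+256+256) = sqrt(593) = 24.3516

24.3516


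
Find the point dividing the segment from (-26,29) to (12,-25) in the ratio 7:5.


Px = (7*12 + 5*(-26))/12 = -46/12 = -3.8333
Py = (7*(-25) + 5*29)/12 = -30/12 = -2.5000

P = (-3.8333, -2.5000)


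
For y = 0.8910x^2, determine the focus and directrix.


a = 0.8910
1/(4a) = 0.2806
Focus = (0, 0.2806)
Directrix: y = -0.2806

Focus = (0, 0.2806), Directrix: y = -0.2806


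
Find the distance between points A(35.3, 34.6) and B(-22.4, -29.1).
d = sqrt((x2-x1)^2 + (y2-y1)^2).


dx = -22.4 - 35.3 = -57.7
dy = -29.1 - 34.6 = -63.7
d = sqrt(3329.29 + 4057.69) = sqrt(7386.98) = 85.9475

85.9475


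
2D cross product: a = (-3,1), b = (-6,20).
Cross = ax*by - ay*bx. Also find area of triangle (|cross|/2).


cross = -3*20 - 1*(-6) = -60 + 6 = -54
Triangle area = |-54|/2 = 54/2 = 27.0000

cross = -54, triangle area = 27.0000


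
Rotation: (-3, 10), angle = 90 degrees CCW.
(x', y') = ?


cos(90) = 0, sin(90) = 1
x' = -3*0 - 10*1 = -10
y' = -3*1 + 10*0 = -3

(-10, -3)


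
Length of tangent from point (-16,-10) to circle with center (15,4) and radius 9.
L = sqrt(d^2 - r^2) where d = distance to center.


d = sqrt((-16-15)^2 + (-10-4)^2) = sqrt(961+196) = 34.0147
L = sqrt(1157.0000 - 81) = sqrt(1076.0000) = 32.8024

32.8024


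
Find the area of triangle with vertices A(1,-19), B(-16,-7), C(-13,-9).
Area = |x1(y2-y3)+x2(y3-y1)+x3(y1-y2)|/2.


1*(-7+ 9) = 2
-16*(-9+ 19) = -160
-13*(-19+ 7) = 156
sum = -2
Area = |-2|/2 = 1.0000

1.0000 sq units


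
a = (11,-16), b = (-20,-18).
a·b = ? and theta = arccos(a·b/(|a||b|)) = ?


a·b = 11*(-20) - 16*(-18) = -220 + 288 = 68
|a| = sqrt(121+256) = 19.4165
|b| = sqrt(400+324) = 26.9072
cos(theta) = 68/(sqrt(377)*sqrt(724)) = 68/sqrt(272948) = 0.130157
theta = arccos(68/sqrt(272948)) = 82.5213 degrees

a·b = 68, theta = 82.5213 deg


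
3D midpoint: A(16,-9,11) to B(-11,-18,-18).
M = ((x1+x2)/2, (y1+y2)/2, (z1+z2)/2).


Mx = (16- 11)/2 = 2.5000
My = (-9- 18)/2 = -13.5000
Mz = (11- 18)/2 = -3.5000

M = (2.5000, -13.5000, -3.5000)


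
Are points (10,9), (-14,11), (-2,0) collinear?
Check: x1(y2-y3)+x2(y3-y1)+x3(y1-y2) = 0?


10*(11-0) - 14*(0-9) - 2*(9-11)
= 110 + 126 + 4 = 240

No, not collinear (determinant = 240)


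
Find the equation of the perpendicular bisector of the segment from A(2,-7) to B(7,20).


Midpoint = (4.5, 6.5)
Slope of AB = dy/dx = 27/5 = 5.4000
Perp slope = -dx/dy = -5/27 = -0.1852
b = My - (perp slope)*Mx = 6.5 + (5*4.5)/27 = 6.5 + 0.8333 = 7.3333

y = -0.1852x + 7.3333


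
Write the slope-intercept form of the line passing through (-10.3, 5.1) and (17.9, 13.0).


m = (7.9)/(28.2) = 0.2801
b = y1 - m*x1 = 5.1 - (7.9*(-10.3))/(28.2) = 5.1 + 2.8855 = 7.9855

y = 0.2801x + 7.9855


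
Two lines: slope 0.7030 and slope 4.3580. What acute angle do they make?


m1-m2 = -3.655
1+m1*m2 = 4.063674
tan(theta) = |-3.655/4.063674| = 0.899432
theta = arctan(|-3.655/4.063674|) = 41.9692 degrees (acute angle)

41.9692 degrees


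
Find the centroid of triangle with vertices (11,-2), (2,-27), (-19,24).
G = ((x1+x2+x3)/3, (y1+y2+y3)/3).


Gx = (11+2- 19)/3 = -6/3 = -2.0000
Gy = (-2- 27+24)/3 = -5/3 = -1.6667

G = (-2.0000, -1.6667)


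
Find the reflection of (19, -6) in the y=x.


Reflection rule for y=x: (y, x)
(19, -6) -> (-6, 19)

(-6, 19)


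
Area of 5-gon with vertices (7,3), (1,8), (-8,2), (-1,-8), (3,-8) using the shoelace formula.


sum(xi*y_{i+1}) = 7*8 + 1*2 - 8*(-8) - 1*(-8) + 3*3 = 139
sum(yi*x_{i+1}) = 3*1 + 8*(-8) + 2*(-1) - 8*3 - 8*7 = -143
Area = |139 + 143|/2 = 282/2 = 141.0000

141.0000 sq units


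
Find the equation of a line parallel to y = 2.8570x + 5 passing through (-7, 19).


Parallel lines have equal slopes.
m2 = 2.8570
b2 = 19 - 2.8570*(-7) = 38.9990

y = 2.8570x + 38.9990


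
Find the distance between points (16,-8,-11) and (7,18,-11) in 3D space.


dx=-9, dy=26, dz=0
d = sqrt(81+676+0) = sqrt(757) = 27.5136

27.5136


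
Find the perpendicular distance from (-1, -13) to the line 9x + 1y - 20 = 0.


|9*(-1) + 1*(-13) - 20| = |-42| = 42
sqrt(81 + 1) = sqrt(82) = 9.0554
d = 42/sqrt(82) = 4.6381

4.6381


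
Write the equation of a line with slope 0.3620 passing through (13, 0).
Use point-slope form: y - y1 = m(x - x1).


y - 0 = 0.3620(x - 13)
y = 0.3620x + 0 - 0.3620*13
y = 0.3620x - 4.7060

y = 0.3620x - 4.7060


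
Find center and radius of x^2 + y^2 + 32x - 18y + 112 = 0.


h = -D/2 = -32/2 = -16
k = -E/2 = 18/2 = 9
r^2 = h^2 + k^2 - F = 256 + 81 - 112 = 225
r = 15

Center (-16, 9), radius = 15


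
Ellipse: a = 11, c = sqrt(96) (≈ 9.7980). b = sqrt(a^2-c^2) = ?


b^2 = 11^2 - (sqrt(96))^2 = 121 - 96 = 25
b = sqrt(25) = 5

b = 5


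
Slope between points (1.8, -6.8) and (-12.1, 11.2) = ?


dy = 11.2 + 6.8 = 18.0
dx = -12.1 - 1.8 = -13.9
m = 18.0/(-13.9) = -1.2950

m = -1.2950


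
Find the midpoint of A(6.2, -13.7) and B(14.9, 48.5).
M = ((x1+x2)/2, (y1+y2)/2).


Mx = (6.2 + 14.9)/2 = 21.1/2 = 10.5500
My = (-13.7 + 48.5)/2 = 34.8/2 = 17.4000

(10.5500, 17.4000)


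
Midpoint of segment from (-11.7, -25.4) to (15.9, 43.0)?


Mx = (-11.7 + 15.9)/2 = 4.2/2 = 2.1000
My = (-25.4 + 43.0)/2 = 17.6/2 = 8.8000

(2.1000, 8.8000)


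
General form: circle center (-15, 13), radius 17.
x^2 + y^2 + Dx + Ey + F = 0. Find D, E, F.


(x+ 15)^2 + (y-13)^2 = 17^2
D = -2h = 30, E = -2k = -26
F = h^2+k^2-r^2 = 225+169-289 = 105

D = 30, E = -26, F = 105


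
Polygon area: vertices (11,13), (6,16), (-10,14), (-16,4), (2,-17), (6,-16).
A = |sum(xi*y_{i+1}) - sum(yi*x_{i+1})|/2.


sum(xi*y_{i+1}) = 11*16 + 6*14 - 10*4 - 16*(-17) + 2*(-16) + 6*13 = 538
sum(yi*x_{i+1}) = 13*6 + 16*(-10) + 14*(-16) + 4*2 - 17*6 - 16*11 = -576
Area = |538 + 576|/2 = 1114/2 = 557.0000

557.0000 sq units


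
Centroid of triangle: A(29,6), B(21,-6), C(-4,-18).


Gx = (29+21- 4)/3 = 46/3 = 15.3333
Gy = (6- 6- 18)/3 = -18/3 = -6.0000

G = (15.3333, -6.0000)


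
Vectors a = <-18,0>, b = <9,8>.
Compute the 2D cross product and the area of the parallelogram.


cross = -18*8 - 0*9 = -144 - 0 = -144
Parallelogram area = |-144| = 144

cross = -144, parallelogram area = 144


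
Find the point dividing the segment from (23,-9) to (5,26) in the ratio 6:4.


Px = (6*5 + 4*23)/10 = 122/10 = 12.2000
Py = (6*26 + 4*(-9))/10 = 120/10 = 12.0000

P = (12.2000, 12.0000)


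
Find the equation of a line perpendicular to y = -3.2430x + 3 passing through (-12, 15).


Perpendicular slope = -1/m1 = -1/(-3.2430) = 0.3084
b2 = y0 - m2*x0 = 15 - 12/(-3.2430) = 15 + 3.7003 = 18.7003

y = 0.3084x + 18.7003


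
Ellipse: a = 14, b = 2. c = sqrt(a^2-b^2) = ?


c^2 = 14^2 - 2^2 = 196 - 4 = 192
c = sqrt(192) = 13.8564

c = 13.8564


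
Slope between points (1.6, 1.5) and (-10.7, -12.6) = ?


dy = -12.6 - 1.5 = -14.1
dx = -10.7 - 1.6 = -12.3
m = -14.1/(-12.3) = 1.1463

m = 1.1463


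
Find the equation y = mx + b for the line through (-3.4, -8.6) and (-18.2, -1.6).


m = (7.0)/(-14.8) = -0.4730
b = y1 - m*x1 = -8.6 - (7.0*(-3.4))/(-14.8) = -8.6 - 1.6081 = -10.2081

y = -0.4730x - 10.2081


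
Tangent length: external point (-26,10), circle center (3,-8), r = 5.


d = sqrt((-26-3)^2 + (10+ 8)^2) = sqrt(841+324) = 34.1321
L = sqrt(1165.0000 - 25) = sqrt(1140.0000) = 33.7639

33.7639
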